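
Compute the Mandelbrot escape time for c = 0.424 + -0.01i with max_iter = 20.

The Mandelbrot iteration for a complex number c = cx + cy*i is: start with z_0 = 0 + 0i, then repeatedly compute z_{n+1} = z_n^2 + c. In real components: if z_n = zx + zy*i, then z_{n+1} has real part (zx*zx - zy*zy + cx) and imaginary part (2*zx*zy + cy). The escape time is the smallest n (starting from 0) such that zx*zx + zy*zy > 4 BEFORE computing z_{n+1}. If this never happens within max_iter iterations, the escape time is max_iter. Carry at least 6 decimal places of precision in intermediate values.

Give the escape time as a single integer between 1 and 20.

Answer: 6

Derivation:
z_0 = 0 + 0i, c = 0.4240 + -0.0100i
Iter 1: z = 0.4240 + -0.0100i, |z|^2 = 0.1799
Iter 2: z = 0.6037 + -0.0185i, |z|^2 = 0.3648
Iter 3: z = 0.7881 + -0.0323i, |z|^2 = 0.6221
Iter 4: z = 1.0440 + -0.0609i, |z|^2 = 1.0937
Iter 5: z = 1.5103 + -0.1372i, |z|^2 = 2.2998
Iter 6: z = 2.6861 + -0.4245i, |z|^2 = 7.3955
Escaped at iteration 6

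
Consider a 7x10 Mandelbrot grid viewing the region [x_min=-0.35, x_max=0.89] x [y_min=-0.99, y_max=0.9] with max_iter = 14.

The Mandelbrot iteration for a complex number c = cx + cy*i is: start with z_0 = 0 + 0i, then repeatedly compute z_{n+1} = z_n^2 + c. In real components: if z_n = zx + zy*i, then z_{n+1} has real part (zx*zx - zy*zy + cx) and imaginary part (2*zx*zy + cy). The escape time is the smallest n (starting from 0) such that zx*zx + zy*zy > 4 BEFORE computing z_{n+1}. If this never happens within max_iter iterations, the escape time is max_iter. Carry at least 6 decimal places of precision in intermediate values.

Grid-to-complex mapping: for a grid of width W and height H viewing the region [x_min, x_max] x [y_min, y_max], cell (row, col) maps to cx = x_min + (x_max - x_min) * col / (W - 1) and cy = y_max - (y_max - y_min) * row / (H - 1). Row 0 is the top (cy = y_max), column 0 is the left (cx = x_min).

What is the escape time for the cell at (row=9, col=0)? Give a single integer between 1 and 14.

z_0 = 0 + 0i, c = -0.3500 + -0.9900i
Iter 1: z = -0.3500 + -0.9900i, |z|^2 = 1.1026
Iter 2: z = -1.2076 + -0.2970i, |z|^2 = 1.5465
Iter 3: z = 1.0201 + -0.2727i, |z|^2 = 1.1149
Iter 4: z = 0.6162 + -1.5463i, |z|^2 = 2.7709
Iter 5: z = -2.3614 + -2.8958i, |z|^2 = 13.9617
Escaped at iteration 5

Answer: 5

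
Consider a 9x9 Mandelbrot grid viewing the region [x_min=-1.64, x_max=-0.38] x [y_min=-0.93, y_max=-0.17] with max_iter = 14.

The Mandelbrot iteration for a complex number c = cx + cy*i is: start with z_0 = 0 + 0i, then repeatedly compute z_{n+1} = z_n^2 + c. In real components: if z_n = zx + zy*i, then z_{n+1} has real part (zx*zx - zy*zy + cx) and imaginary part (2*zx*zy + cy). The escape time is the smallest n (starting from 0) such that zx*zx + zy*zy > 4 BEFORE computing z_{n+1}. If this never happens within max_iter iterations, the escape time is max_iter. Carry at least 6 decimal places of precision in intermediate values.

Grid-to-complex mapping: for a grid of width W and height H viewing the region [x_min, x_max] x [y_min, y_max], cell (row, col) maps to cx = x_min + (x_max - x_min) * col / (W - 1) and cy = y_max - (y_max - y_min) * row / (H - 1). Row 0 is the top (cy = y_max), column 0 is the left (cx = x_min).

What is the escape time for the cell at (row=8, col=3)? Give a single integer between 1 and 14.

Answer: 3

Derivation:
z_0 = 0 + 0i, c = -1.1675 + -0.9300i
Iter 1: z = -1.1675 + -0.9300i, |z|^2 = 2.2280
Iter 2: z = -0.6693 + 1.2415i, |z|^2 = 1.9895
Iter 3: z = -2.2609 + -2.5920i, |z|^2 = 11.8305
Escaped at iteration 3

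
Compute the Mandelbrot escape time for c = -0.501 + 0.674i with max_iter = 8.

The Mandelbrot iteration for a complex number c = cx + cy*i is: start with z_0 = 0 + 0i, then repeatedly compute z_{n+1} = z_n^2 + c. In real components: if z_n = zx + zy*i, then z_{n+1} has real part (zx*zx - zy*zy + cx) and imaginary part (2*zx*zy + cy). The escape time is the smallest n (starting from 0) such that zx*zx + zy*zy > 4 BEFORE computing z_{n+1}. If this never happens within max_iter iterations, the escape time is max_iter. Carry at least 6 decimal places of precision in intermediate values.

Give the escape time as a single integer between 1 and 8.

Answer: 8

Derivation:
z_0 = 0 + 0i, c = -0.5010 + 0.6740i
Iter 1: z = -0.5010 + 0.6740i, |z|^2 = 0.7053
Iter 2: z = -0.7043 + -0.0013i, |z|^2 = 0.4960
Iter 3: z = -0.0050 + 0.6759i, |z|^2 = 0.4569
Iter 4: z = -0.9578 + 0.6672i, |z|^2 = 1.3626
Iter 5: z = -0.0288 + -0.6042i, |z|^2 = 0.3659
Iter 6: z = -0.8652 + 0.7088i, |z|^2 = 1.2510
Iter 7: z = -0.2548 + -0.5525i, |z|^2 = 0.3702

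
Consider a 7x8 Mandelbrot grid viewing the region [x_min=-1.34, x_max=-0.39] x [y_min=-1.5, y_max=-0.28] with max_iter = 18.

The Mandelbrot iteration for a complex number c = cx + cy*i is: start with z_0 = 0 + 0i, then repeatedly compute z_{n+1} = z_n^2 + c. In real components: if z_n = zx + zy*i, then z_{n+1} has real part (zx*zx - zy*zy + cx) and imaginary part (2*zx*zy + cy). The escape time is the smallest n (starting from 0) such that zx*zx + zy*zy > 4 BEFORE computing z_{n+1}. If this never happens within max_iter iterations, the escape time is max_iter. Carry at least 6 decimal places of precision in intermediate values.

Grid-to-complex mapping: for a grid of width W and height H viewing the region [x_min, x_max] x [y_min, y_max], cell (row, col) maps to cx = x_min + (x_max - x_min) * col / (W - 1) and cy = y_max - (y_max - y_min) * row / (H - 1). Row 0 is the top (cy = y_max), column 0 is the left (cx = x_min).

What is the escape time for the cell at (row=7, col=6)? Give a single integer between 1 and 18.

z_0 = 0 + 0i, c = -0.3900 + -1.5000i
Iter 1: z = -0.3900 + -1.5000i, |z|^2 = 2.4021
Iter 2: z = -2.4879 + -0.3300i, |z|^2 = 6.2985
Escaped at iteration 2

Answer: 2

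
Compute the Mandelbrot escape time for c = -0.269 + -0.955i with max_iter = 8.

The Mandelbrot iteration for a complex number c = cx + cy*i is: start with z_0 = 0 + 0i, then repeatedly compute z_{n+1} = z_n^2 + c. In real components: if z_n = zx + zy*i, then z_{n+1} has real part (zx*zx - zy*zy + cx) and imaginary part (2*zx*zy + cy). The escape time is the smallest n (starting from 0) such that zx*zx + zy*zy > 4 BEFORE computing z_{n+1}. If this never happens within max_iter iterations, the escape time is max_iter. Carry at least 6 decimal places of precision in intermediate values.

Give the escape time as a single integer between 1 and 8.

z_0 = 0 + 0i, c = -0.2690 + -0.9550i
Iter 1: z = -0.2690 + -0.9550i, |z|^2 = 0.9844
Iter 2: z = -1.1087 + -0.4412i, |z|^2 = 1.4238
Iter 3: z = 0.7655 + 0.0233i, |z|^2 = 0.5865
Iter 4: z = 0.3164 + -0.9193i, |z|^2 = 0.9453
Iter 5: z = -1.0140 + -1.5367i, |z|^2 = 3.3899
Iter 6: z = -1.6023 + 2.1616i, |z|^2 = 7.2401
Escaped at iteration 6

Answer: 6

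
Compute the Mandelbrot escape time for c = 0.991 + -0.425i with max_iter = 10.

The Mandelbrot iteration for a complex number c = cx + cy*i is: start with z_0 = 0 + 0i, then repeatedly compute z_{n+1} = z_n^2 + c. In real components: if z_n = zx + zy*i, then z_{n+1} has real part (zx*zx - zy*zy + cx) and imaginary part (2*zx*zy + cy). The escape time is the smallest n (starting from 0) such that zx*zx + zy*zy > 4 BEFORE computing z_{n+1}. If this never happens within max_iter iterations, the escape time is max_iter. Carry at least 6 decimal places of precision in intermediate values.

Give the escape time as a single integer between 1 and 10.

z_0 = 0 + 0i, c = 0.9910 + -0.4250i
Iter 1: z = 0.9910 + -0.4250i, |z|^2 = 1.1627
Iter 2: z = 1.7925 + -1.2673i, |z|^2 = 4.8191
Escaped at iteration 2

Answer: 2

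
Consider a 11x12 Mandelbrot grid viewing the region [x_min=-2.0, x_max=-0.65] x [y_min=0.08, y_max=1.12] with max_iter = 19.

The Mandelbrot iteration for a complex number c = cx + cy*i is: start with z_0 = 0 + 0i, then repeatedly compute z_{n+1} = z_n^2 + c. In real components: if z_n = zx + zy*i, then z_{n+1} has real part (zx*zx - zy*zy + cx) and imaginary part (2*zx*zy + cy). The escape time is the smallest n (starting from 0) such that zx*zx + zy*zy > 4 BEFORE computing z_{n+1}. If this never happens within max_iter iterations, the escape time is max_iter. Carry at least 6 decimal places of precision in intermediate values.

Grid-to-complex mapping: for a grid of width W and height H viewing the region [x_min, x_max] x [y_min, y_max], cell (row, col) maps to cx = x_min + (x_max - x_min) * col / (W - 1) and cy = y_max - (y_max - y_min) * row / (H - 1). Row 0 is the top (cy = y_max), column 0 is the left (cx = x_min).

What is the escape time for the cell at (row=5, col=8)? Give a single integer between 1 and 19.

Answer: 4

Derivation:
z_0 = 0 + 0i, c = -0.9200 + 0.6473i
Iter 1: z = -0.9200 + 0.6473i, |z|^2 = 1.2654
Iter 2: z = -0.4926 + -0.5437i, |z|^2 = 0.5382
Iter 3: z = -0.9730 + 1.1829i, |z|^2 = 2.3460
Iter 4: z = -1.3725 + -1.6546i, |z|^2 = 4.6216
Escaped at iteration 4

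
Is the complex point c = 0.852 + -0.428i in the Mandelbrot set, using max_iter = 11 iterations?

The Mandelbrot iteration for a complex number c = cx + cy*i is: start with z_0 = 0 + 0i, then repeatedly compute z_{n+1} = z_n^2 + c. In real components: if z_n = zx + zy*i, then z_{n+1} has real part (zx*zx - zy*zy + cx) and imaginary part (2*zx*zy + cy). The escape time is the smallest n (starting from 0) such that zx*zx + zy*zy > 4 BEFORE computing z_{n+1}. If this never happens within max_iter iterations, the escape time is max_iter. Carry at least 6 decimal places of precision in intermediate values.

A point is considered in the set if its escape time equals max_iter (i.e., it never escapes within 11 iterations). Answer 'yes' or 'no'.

z_0 = 0 + 0i, c = 0.8520 + -0.4280i
Iter 1: z = 0.8520 + -0.4280i, |z|^2 = 0.9091
Iter 2: z = 1.3947 + -1.1573i, |z|^2 = 3.2846
Iter 3: z = 1.4579 + -3.6563i, |z|^2 = 15.4936
Escaped at iteration 3

Answer: no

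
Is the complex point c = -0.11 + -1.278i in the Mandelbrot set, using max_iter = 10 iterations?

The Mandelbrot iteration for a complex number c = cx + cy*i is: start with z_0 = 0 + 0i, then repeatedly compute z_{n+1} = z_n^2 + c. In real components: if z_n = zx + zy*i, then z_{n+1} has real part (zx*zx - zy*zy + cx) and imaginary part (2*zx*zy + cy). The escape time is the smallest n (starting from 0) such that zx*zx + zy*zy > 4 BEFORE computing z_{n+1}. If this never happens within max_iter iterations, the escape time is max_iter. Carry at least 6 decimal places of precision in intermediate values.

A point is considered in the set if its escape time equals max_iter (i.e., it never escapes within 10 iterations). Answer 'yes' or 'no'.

z_0 = 0 + 0i, c = -0.1100 + -1.2780i
Iter 1: z = -0.1100 + -1.2780i, |z|^2 = 1.6454
Iter 2: z = -1.7312 + -0.9968i, |z|^2 = 3.9907
Iter 3: z = 1.8933 + 2.1734i, |z|^2 = 8.3084
Escaped at iteration 3

Answer: no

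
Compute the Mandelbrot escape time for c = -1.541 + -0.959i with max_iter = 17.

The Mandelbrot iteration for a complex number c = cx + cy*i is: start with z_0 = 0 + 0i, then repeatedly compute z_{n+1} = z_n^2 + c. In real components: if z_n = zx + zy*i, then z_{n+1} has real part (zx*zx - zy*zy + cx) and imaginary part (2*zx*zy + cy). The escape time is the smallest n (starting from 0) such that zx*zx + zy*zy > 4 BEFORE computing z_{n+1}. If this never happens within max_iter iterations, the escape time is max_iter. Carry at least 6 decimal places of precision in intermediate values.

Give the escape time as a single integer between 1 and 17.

Answer: 3

Derivation:
z_0 = 0 + 0i, c = -1.5410 + -0.9590i
Iter 1: z = -1.5410 + -0.9590i, |z|^2 = 3.2944
Iter 2: z = -0.0860 + 1.9966i, |z|^2 = 3.9940
Iter 3: z = -5.5202 + -1.3024i, |z|^2 = 32.1685
Escaped at iteration 3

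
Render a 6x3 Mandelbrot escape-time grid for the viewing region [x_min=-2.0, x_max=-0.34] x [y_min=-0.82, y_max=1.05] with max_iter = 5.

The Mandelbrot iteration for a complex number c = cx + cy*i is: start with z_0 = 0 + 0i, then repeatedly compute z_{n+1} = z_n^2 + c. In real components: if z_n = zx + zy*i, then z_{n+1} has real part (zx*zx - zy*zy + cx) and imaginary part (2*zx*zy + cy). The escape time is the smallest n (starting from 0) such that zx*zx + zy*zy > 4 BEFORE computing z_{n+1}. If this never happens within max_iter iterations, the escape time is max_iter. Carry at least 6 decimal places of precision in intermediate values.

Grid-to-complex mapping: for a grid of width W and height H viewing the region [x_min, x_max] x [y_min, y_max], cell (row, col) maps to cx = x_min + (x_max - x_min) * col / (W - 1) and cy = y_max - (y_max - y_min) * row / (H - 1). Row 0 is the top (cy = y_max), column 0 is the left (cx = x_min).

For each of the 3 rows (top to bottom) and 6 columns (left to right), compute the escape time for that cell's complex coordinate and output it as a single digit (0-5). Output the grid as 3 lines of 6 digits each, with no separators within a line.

(row=0, col=0): c = -2.0000 + 1.0500i → escape time 1
(row=0, col=1): c = -1.6680 + 1.0500i → escape time 2
(row=0, col=2): c = -1.3360 + 1.0500i → escape time 3
(row=0, col=3): c = -1.0040 + 1.0500i → escape time 3
(row=0, col=4): c = -0.6720 + 1.0500i → escape time 3
(row=0, col=5): c = -0.3400 + 1.0500i → escape time 5
(row=1, col=0): c = -2.0000 + 0.1150i → escape time 1
(row=1, col=1): c = -1.6680 + 0.1150i → escape time 5
(row=1, col=2): c = -1.3360 + 0.1150i → escape time 5
(row=1, col=3): c = -1.0040 + 0.1150i → escape time 5
(row=1, col=4): c = -0.6720 + 0.1150i → escape time 5
(row=1, col=5): c = -0.3400 + 0.1150i → escape time 5
(row=2, col=0): c = -2.0000 + -0.8200i → escape time 1
(row=2, col=1): c = -1.6680 + -0.8200i → escape time 3
(row=2, col=2): c = -1.3360 + -0.8200i → escape time 3
(row=2, col=3): c = -1.0040 + -0.8200i → escape time 3
(row=2, col=4): c = -0.6720 + -0.8200i → escape time 4
(row=2, col=5): c = -0.3400 + -0.8200i → escape time 5

Answer: 123335
155555
133345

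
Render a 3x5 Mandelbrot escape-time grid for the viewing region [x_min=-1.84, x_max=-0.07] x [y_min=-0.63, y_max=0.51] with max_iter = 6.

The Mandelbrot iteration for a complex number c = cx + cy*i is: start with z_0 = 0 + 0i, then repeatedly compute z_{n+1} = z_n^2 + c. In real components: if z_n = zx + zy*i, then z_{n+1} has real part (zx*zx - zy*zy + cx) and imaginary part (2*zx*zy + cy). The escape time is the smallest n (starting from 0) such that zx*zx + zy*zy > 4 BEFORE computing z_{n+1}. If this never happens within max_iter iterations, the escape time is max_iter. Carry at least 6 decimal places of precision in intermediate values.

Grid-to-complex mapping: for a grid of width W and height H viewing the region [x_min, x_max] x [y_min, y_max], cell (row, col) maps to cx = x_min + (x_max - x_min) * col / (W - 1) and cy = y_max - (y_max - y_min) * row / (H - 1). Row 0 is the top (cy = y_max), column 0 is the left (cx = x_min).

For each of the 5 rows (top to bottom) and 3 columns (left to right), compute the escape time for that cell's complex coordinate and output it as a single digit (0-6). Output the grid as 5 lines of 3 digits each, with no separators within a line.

(row=0, col=0): c = -1.8400 + 0.5100i → escape time 3
(row=0, col=1): c = -0.9550 + 0.5100i → escape time 5
(row=0, col=2): c = -0.0700 + 0.5100i → escape time 6
(row=1, col=0): c = -1.8400 + 0.2250i → escape time 4
(row=1, col=1): c = -0.9550 + 0.2250i → escape time 6
(row=1, col=2): c = -0.0700 + 0.2250i → escape time 6
(row=2, col=0): c = -1.8400 + -0.0600i → escape time 6
(row=2, col=1): c = -0.9550 + -0.0600i → escape time 6
(row=2, col=2): c = -0.0700 + -0.0600i → escape time 6
(row=3, col=0): c = -1.8400 + -0.3450i → escape time 3
(row=3, col=1): c = -0.9550 + -0.3450i → escape time 6
(row=3, col=2): c = -0.0700 + -0.3450i → escape time 6
(row=4, col=0): c = -1.8400 + -0.6300i → escape time 2
(row=4, col=1): c = -0.9550 + -0.6300i → escape time 4
(row=4, col=2): c = -0.0700 + -0.6300i → escape time 6

Answer: 356
466
666
366
246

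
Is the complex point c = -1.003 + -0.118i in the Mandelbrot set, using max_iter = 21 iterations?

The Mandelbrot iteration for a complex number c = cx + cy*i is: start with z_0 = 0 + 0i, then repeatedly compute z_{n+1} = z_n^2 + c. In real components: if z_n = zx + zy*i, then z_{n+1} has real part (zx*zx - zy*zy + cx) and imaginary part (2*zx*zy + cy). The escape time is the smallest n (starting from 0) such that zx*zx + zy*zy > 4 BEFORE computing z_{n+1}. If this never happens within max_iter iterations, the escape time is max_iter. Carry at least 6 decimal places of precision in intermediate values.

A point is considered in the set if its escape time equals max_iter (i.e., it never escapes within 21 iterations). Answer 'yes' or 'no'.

z_0 = 0 + 0i, c = -1.0030 + -0.1180i
Iter 1: z = -1.0030 + -0.1180i, |z|^2 = 1.0199
Iter 2: z = -0.0109 + 0.1187i, |z|^2 = 0.0142
Iter 3: z = -1.0170 + -0.1206i, |z|^2 = 1.0488
Iter 4: z = 0.0167 + 0.1273i, |z|^2 = 0.0165
Iter 5: z = -1.0189 + -0.1138i, |z|^2 = 1.0511
Iter 6: z = 0.0223 + 0.1138i, |z|^2 = 0.0134
Iter 7: z = -1.0155 + -0.1129i, |z|^2 = 1.0439
Iter 8: z = 0.0154 + 0.1114i, |z|^2 = 0.0126
Iter 9: z = -1.0152 + -0.1146i, |z|^2 = 1.0437
Iter 10: z = 0.0144 + 0.1146i, |z|^2 = 0.0133
Iter 11: z = -1.0159 + -0.1147i, |z|^2 = 1.0453
Iter 12: z = 0.0160 + 0.1150i, |z|^2 = 0.0135
Iter 13: z = -1.0160 + -0.1143i, |z|^2 = 1.0453
Iter 14: z = 0.0161 + 0.1143i, |z|^2 = 0.0133
Iter 15: z = -1.0158 + -0.1143i, |z|^2 = 1.0449
Iter 16: z = 0.0158 + 0.1142i, |z|^2 = 0.0133
Iter 17: z = -1.0158 + -0.1144i, |z|^2 = 1.0449
Iter 18: z = 0.0158 + 0.1144i, |z|^2 = 0.0133
Iter 19: z = -1.0158 + -0.1144i, |z|^2 = 1.0450
Iter 20: z = 0.0158 + 0.1144i, |z|^2 = 0.0133
Did not escape in 21 iterations → in set

Answer: yes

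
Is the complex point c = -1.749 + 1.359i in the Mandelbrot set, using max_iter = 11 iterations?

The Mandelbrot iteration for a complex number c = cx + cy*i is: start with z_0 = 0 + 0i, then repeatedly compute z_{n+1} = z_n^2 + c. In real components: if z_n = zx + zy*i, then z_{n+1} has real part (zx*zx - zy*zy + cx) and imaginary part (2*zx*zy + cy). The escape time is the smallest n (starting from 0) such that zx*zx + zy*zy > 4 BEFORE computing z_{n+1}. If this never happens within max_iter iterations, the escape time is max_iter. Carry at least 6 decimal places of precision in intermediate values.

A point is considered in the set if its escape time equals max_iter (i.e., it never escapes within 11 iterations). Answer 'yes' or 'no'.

Answer: no

Derivation:
z_0 = 0 + 0i, c = -1.7490 + 1.3590i
Iter 1: z = -1.7490 + 1.3590i, |z|^2 = 4.9059
Escaped at iteration 1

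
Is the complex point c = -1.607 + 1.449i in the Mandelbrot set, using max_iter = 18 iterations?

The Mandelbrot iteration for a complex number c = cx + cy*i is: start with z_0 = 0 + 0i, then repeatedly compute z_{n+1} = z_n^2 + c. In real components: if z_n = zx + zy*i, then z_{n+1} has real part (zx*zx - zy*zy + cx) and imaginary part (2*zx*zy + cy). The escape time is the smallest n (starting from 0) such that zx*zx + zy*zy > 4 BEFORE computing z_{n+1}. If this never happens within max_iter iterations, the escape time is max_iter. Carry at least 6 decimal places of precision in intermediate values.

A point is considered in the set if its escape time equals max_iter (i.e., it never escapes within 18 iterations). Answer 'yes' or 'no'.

z_0 = 0 + 0i, c = -1.6070 + 1.4490i
Iter 1: z = -1.6070 + 1.4490i, |z|^2 = 4.6821
Escaped at iteration 1

Answer: no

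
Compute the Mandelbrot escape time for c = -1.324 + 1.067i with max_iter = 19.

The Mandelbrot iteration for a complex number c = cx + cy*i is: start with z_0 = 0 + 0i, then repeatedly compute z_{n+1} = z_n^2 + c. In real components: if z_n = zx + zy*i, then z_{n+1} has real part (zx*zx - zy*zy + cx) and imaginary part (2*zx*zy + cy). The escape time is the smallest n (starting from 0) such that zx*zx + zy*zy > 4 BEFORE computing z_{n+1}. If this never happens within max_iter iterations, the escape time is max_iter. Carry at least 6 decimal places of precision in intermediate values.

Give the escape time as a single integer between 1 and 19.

Answer: 3

Derivation:
z_0 = 0 + 0i, c = -1.3240 + 1.0670i
Iter 1: z = -1.3240 + 1.0670i, |z|^2 = 2.8915
Iter 2: z = -0.7095 + -1.7584i, |z|^2 = 3.5954
Iter 3: z = -3.9126 + 3.5622i, |z|^2 = 27.9981
Escaped at iteration 3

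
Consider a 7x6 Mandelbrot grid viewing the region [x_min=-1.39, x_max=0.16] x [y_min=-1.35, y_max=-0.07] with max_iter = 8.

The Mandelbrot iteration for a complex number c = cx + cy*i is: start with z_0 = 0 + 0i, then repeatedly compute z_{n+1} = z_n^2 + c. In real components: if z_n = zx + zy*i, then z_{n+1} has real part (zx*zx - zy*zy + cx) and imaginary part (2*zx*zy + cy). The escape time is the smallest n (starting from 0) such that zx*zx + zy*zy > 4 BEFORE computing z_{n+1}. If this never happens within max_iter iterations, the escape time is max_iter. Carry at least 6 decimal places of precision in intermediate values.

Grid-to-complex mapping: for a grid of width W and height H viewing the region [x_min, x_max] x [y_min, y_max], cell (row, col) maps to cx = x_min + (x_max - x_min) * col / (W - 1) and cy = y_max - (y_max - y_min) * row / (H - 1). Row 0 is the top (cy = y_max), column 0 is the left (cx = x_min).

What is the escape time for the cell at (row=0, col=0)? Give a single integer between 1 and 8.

z_0 = 0 + 0i, c = -1.3900 + -0.0700i
Iter 1: z = -1.3900 + -0.0700i, |z|^2 = 1.9370
Iter 2: z = 0.5372 + 0.1246i, |z|^2 = 0.3041
Iter 3: z = -1.1169 + 0.0639i, |z|^2 = 1.2516
Iter 4: z = -0.1465 + -0.2127i, |z|^2 = 0.0667
Iter 5: z = -1.4138 + -0.0077i, |z|^2 = 1.9988
Iter 6: z = 0.6087 + -0.0483i, |z|^2 = 0.3728
Iter 7: z = -1.0219 + -0.1288i, |z|^2 = 1.0608

Answer: 8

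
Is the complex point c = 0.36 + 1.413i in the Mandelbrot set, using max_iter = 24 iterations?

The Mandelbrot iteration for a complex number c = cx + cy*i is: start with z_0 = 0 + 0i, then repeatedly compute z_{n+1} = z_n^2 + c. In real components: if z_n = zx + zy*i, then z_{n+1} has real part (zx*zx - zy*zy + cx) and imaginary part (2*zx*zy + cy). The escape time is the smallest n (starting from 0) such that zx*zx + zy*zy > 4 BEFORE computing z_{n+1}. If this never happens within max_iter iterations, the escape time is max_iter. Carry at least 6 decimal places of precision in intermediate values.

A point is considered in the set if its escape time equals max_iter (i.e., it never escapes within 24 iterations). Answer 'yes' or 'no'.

z_0 = 0 + 0i, c = 0.3600 + 1.4130i
Iter 1: z = 0.3600 + 1.4130i, |z|^2 = 2.1262
Iter 2: z = -1.5070 + 2.4304i, |z|^2 = 8.1776
Escaped at iteration 2

Answer: no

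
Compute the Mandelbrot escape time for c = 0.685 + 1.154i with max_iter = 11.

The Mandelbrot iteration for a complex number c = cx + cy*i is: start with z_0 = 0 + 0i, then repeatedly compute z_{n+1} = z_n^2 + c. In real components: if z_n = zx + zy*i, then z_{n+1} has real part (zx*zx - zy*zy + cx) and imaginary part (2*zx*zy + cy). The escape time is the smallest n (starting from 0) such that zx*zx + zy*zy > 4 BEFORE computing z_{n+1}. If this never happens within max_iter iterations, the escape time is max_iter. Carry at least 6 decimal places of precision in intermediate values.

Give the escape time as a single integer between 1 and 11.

Answer: 2

Derivation:
z_0 = 0 + 0i, c = 0.6850 + 1.1540i
Iter 1: z = 0.6850 + 1.1540i, |z|^2 = 1.8009
Iter 2: z = -0.1775 + 2.7350i, |z|^2 = 7.5116
Escaped at iteration 2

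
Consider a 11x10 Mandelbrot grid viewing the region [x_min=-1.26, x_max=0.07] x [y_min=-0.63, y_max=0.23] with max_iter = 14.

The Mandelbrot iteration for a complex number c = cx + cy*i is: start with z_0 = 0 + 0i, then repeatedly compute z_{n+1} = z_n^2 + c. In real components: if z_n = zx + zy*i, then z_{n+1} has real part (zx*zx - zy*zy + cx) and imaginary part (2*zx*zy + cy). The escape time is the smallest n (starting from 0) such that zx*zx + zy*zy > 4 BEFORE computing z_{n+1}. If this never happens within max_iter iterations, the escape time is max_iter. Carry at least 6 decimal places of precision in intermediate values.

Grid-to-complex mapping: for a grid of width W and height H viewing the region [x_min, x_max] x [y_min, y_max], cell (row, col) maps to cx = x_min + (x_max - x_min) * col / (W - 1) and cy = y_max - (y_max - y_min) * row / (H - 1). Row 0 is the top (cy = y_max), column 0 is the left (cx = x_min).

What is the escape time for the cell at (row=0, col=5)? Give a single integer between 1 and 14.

Answer: 14

Derivation:
z_0 = 0 + 0i, c = -0.5950 + 0.2300i
Iter 1: z = -0.5950 + 0.2300i, |z|^2 = 0.4069
Iter 2: z = -0.2939 + -0.0437i, |z|^2 = 0.0883
Iter 3: z = -0.5105 + 0.2557i, |z|^2 = 0.3260
Iter 4: z = -0.3997 + -0.0311i, |z|^2 = 0.1607
Iter 5: z = -0.4362 + 0.2548i, |z|^2 = 0.2552
Iter 6: z = -0.4697 + 0.0077i, |z|^2 = 0.2207
Iter 7: z = -0.3745 + 0.2228i, |z|^2 = 0.1899
Iter 8: z = -0.5044 + 0.0632i, |z|^2 = 0.2584
Iter 9: z = -0.3446 + 0.1663i, |z|^2 = 0.1464
Iter 10: z = -0.5039 + 0.1154i, |z|^2 = 0.2673
Iter 11: z = -0.3544 + 0.1137i, |z|^2 = 0.1385
Iter 12: z = -0.4823 + 0.1494i, |z|^2 = 0.2550
Iter 13: z = -0.3847 + 0.0858i, |z|^2 = 0.1553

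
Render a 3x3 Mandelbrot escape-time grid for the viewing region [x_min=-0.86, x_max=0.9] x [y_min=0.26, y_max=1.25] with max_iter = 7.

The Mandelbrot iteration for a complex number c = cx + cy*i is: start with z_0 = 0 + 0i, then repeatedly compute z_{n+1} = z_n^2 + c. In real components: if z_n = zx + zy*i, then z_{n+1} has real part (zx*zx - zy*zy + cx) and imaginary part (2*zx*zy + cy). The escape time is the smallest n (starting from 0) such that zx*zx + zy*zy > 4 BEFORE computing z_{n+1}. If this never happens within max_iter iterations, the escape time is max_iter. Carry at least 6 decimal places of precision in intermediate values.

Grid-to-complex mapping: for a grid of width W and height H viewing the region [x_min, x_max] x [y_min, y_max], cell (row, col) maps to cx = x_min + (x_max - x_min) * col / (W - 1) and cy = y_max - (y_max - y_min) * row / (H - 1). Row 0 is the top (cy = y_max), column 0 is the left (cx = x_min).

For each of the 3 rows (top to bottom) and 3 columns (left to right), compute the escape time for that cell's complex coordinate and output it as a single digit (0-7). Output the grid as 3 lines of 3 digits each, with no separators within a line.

(row=0, col=0): c = -0.8600 + 1.2500i → escape time 3
(row=0, col=1): c = 0.0200 + 1.2500i → escape time 2
(row=0, col=2): c = 0.9000 + 1.2500i → escape time 2
(row=1, col=0): c = -0.8600 + 0.7550i → escape time 4
(row=1, col=1): c = 0.0200 + 0.7550i → escape time 7
(row=1, col=2): c = 0.9000 + 0.7550i → escape time 2
(row=2, col=0): c = -0.8600 + 0.2600i → escape time 7
(row=2, col=1): c = 0.0200 + 0.2600i → escape time 7
(row=2, col=2): c = 0.9000 + 0.2600i → escape time 3

Answer: 322
472
773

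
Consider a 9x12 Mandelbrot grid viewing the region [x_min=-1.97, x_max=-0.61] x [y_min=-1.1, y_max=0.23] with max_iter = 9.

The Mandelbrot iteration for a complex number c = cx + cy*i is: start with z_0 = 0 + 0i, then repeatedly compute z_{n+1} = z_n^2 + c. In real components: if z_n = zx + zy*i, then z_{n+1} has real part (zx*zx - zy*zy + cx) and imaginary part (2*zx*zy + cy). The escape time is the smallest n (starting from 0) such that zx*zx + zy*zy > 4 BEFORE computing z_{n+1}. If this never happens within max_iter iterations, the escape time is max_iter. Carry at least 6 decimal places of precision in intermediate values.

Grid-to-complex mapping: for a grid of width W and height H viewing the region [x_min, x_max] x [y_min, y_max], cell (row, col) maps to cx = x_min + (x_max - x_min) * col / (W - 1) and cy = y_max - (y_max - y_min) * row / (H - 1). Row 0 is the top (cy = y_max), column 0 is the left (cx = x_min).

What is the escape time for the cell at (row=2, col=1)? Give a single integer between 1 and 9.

z_0 = 0 + 0i, c = -1.8000 + -0.0118i
Iter 1: z = -1.8000 + -0.0118i, |z|^2 = 3.2401
Iter 2: z = 1.4399 + 0.0307i, |z|^2 = 2.0741
Iter 3: z = 0.2723 + 0.0767i, |z|^2 = 0.0800
Iter 4: z = -1.7318 + 0.0299i, |z|^2 = 2.9999
Iter 5: z = 1.1981 + -0.1155i, |z|^2 = 1.4487
Iter 6: z = -0.3779 + -0.2885i, |z|^2 = 0.2261
Iter 7: z = -1.7404 + 0.2063i, |z|^2 = 3.0716
Iter 8: z = 1.1865 + -0.7298i, |z|^2 = 1.9403

Answer: 9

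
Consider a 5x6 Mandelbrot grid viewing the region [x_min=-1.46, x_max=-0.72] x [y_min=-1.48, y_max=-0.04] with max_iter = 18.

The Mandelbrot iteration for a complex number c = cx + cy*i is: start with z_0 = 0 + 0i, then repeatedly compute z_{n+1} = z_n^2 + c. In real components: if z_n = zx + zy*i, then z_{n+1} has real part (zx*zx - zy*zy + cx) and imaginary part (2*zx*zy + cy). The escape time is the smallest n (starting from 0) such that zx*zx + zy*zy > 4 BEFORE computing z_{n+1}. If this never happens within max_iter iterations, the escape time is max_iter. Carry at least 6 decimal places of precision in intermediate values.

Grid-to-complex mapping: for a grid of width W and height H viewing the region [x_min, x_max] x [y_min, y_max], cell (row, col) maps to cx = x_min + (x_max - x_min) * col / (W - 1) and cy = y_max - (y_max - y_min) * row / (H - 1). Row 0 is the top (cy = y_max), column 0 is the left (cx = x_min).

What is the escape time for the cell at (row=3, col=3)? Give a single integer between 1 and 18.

z_0 = 0 + 0i, c = -0.9050 + -0.9040i
Iter 1: z = -0.9050 + -0.9040i, |z|^2 = 1.6362
Iter 2: z = -0.9032 + 0.7322i, |z|^2 = 1.3519
Iter 3: z = -0.6254 + -2.2267i, |z|^2 = 5.3494
Escaped at iteration 3

Answer: 3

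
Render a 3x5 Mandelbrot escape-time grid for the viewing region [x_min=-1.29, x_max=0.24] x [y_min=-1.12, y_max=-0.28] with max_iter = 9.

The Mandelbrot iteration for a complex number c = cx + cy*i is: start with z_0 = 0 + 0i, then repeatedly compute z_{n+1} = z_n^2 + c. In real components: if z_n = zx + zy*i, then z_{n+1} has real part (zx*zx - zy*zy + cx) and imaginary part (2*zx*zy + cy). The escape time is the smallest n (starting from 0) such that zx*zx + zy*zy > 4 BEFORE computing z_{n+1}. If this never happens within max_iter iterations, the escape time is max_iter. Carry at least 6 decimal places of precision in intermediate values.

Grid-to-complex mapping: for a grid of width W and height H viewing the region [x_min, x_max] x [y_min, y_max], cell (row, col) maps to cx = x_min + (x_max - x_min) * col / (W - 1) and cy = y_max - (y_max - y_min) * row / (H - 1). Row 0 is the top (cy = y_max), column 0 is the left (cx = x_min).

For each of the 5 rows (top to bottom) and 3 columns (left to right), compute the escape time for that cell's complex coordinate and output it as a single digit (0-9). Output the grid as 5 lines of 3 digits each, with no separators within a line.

Answer: 899
499
396
344
333

Derivation:
(row=0, col=0): c = -1.2900 + -0.2800i → escape time 8
(row=0, col=1): c = -0.5250 + -0.2800i → escape time 9
(row=0, col=2): c = 0.2400 + -0.2800i → escape time 9
(row=1, col=0): c = -1.2900 + -0.4900i → escape time 4
(row=1, col=1): c = -0.5250 + -0.4900i → escape time 9
(row=1, col=2): c = 0.2400 + -0.4900i → escape time 9
(row=2, col=0): c = -1.2900 + -0.7000i → escape time 3
(row=2, col=1): c = -0.5250 + -0.7000i → escape time 9
(row=2, col=2): c = 0.2400 + -0.7000i → escape time 6
(row=3, col=0): c = -1.2900 + -0.9100i → escape time 3
(row=3, col=1): c = -0.5250 + -0.9100i → escape time 4
(row=3, col=2): c = 0.2400 + -0.9100i → escape time 4
(row=4, col=0): c = -1.2900 + -1.1200i → escape time 3
(row=4, col=1): c = -0.5250 + -1.1200i → escape time 3
(row=4, col=2): c = 0.2400 + -1.1200i → escape time 3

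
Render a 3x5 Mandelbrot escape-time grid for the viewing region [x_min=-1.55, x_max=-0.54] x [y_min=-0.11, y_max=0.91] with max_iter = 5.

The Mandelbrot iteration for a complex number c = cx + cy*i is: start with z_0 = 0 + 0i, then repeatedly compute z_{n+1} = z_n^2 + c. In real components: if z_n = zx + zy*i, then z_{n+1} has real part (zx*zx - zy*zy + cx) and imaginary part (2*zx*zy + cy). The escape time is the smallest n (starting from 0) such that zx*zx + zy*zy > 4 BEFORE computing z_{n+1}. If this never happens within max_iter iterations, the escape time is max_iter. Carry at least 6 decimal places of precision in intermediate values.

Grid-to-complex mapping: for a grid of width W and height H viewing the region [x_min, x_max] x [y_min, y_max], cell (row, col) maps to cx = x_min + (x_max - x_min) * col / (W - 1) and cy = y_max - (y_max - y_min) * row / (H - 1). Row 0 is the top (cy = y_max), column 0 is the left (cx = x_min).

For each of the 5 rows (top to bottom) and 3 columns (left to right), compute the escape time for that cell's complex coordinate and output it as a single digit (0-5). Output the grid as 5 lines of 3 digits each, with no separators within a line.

Answer: 334
345
455
555
555

Derivation:
(row=0, col=0): c = -1.5500 + 0.9100i → escape time 3
(row=0, col=1): c = -1.0450 + 0.9100i → escape time 3
(row=0, col=2): c = -0.5400 + 0.9100i → escape time 4
(row=1, col=0): c = -1.5500 + 0.6550i → escape time 3
(row=1, col=1): c = -1.0450 + 0.6550i → escape time 4
(row=1, col=2): c = -0.5400 + 0.6550i → escape time 5
(row=2, col=0): c = -1.5500 + 0.4000i → escape time 4
(row=2, col=1): c = -1.0450 + 0.4000i → escape time 5
(row=2, col=2): c = -0.5400 + 0.4000i → escape time 5
(row=3, col=0): c = -1.5500 + 0.1450i → escape time 5
(row=3, col=1): c = -1.0450 + 0.1450i → escape time 5
(row=3, col=2): c = -0.5400 + 0.1450i → escape time 5
(row=4, col=0): c = -1.5500 + -0.1100i → escape time 5
(row=4, col=1): c = -1.0450 + -0.1100i → escape time 5
(row=4, col=2): c = -0.5400 + -0.1100i → escape time 5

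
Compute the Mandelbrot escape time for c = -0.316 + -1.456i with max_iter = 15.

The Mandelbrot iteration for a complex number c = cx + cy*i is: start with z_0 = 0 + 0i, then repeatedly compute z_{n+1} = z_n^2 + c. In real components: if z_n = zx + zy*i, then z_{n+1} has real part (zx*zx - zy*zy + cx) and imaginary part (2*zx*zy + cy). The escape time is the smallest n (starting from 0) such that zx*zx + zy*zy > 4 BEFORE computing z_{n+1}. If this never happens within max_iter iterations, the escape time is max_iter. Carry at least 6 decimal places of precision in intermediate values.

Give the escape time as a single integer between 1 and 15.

z_0 = 0 + 0i, c = -0.3160 + -1.4560i
Iter 1: z = -0.3160 + -1.4560i, |z|^2 = 2.2198
Iter 2: z = -2.3361 + -0.5358i, |z|^2 = 5.7444
Escaped at iteration 2

Answer: 2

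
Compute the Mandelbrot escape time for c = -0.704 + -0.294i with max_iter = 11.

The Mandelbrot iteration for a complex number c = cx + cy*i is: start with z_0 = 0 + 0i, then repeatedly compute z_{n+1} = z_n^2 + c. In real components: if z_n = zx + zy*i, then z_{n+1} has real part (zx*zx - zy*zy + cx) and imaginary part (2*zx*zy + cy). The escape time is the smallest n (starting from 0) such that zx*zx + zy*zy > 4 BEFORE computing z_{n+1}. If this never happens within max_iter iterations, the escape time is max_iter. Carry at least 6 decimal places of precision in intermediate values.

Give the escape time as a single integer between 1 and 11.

Answer: 11

Derivation:
z_0 = 0 + 0i, c = -0.7040 + -0.2940i
Iter 1: z = -0.7040 + -0.2940i, |z|^2 = 0.5821
Iter 2: z = -0.2948 + 0.1200i, |z|^2 = 0.1013
Iter 3: z = -0.6315 + -0.3647i, |z|^2 = 0.5318
Iter 4: z = -0.4383 + 0.1666i, |z|^2 = 0.2198
Iter 5: z = -0.5397 + -0.4401i, |z|^2 = 0.4849
Iter 6: z = -0.6064 + 0.1810i, |z|^2 = 0.4005
Iter 7: z = -0.3690 + -0.5135i, |z|^2 = 0.3999
Iter 8: z = -0.8315 + 0.0850i, |z|^2 = 0.6986
Iter 9: z = -0.0199 + -0.4354i, |z|^2 = 0.1899
Iter 10: z = -0.8931 + -0.2767i, |z|^2 = 0.8743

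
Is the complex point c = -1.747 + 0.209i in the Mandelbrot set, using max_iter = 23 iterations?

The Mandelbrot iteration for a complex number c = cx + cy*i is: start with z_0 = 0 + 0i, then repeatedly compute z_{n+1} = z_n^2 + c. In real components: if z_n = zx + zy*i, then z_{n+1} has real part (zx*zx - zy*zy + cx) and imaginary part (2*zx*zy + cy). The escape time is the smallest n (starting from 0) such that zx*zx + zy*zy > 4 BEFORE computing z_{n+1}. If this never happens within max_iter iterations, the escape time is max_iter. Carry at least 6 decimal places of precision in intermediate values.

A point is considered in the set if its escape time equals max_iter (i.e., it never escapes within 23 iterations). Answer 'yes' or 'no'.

Answer: no

Derivation:
z_0 = 0 + 0i, c = -1.7470 + 0.2090i
Iter 1: z = -1.7470 + 0.2090i, |z|^2 = 3.0957
Iter 2: z = 1.2613 + -0.5212i, |z|^2 = 1.8626
Iter 3: z = -0.4277 + -1.1059i, |z|^2 = 1.4060
Iter 4: z = -2.7871 + 1.1551i, |z|^2 = 9.1022
Escaped at iteration 4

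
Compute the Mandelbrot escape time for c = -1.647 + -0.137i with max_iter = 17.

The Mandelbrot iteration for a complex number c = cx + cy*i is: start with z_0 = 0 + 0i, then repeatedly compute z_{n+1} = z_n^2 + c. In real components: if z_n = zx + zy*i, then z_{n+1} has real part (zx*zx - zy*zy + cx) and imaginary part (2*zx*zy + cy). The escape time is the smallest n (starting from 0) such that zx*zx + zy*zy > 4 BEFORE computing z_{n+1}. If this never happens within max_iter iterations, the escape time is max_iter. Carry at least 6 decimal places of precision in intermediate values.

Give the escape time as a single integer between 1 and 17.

Answer: 5

Derivation:
z_0 = 0 + 0i, c = -1.6470 + -0.1370i
Iter 1: z = -1.6470 + -0.1370i, |z|^2 = 2.7314
Iter 2: z = 1.0468 + 0.3143i, |z|^2 = 1.1946
Iter 3: z = -0.6499 + 0.5210i, |z|^2 = 0.6938
Iter 4: z = -1.4961 + -0.8142i, |z|^2 = 2.9011
Iter 5: z = -0.0717 + 2.2992i, |z|^2 = 5.2913
Escaped at iteration 5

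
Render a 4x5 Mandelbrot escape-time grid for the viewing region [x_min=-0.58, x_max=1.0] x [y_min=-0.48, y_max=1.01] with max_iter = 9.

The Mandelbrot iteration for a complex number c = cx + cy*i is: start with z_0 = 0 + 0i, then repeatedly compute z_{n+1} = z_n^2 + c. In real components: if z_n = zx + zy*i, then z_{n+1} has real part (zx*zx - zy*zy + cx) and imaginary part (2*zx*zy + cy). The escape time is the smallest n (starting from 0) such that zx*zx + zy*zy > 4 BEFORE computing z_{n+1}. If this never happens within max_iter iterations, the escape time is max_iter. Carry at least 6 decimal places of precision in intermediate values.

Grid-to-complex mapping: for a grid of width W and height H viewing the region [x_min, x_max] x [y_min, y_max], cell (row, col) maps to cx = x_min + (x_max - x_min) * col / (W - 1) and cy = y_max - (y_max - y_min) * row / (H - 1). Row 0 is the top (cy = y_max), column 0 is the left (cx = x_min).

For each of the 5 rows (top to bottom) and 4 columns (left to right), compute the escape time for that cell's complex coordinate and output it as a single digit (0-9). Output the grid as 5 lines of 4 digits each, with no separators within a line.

Answer: 4832
9942
9962
9952
9952

Derivation:
(row=0, col=0): c = -0.5800 + 1.0100i → escape time 4
(row=0, col=1): c = -0.0533 + 1.0100i → escape time 8
(row=0, col=2): c = 0.4733 + 1.0100i → escape time 3
(row=0, col=3): c = 1.0000 + 1.0100i → escape time 2
(row=1, col=0): c = -0.5800 + 0.6375i → escape time 9
(row=1, col=1): c = -0.0533 + 0.6375i → escape time 9
(row=1, col=2): c = 0.4733 + 0.6375i → escape time 4
(row=1, col=3): c = 1.0000 + 0.6375i → escape time 2
(row=2, col=0): c = -0.5800 + 0.2650i → escape time 9
(row=2, col=1): c = -0.0533 + 0.2650i → escape time 9
(row=2, col=2): c = 0.4733 + 0.2650i → escape time 6
(row=2, col=3): c = 1.0000 + 0.2650i → escape time 2
(row=3, col=0): c = -0.5800 + -0.1075i → escape time 9
(row=3, col=1): c = -0.0533 + -0.1075i → escape time 9
(row=3, col=2): c = 0.4733 + -0.1075i → escape time 5
(row=3, col=3): c = 1.0000 + -0.1075i → escape time 2
(row=4, col=0): c = -0.5800 + -0.4800i → escape time 9
(row=4, col=1): c = -0.0533 + -0.4800i → escape time 9
(row=4, col=2): c = 0.4733 + -0.4800i → escape time 5
(row=4, col=3): c = 1.0000 + -0.4800i → escape time 2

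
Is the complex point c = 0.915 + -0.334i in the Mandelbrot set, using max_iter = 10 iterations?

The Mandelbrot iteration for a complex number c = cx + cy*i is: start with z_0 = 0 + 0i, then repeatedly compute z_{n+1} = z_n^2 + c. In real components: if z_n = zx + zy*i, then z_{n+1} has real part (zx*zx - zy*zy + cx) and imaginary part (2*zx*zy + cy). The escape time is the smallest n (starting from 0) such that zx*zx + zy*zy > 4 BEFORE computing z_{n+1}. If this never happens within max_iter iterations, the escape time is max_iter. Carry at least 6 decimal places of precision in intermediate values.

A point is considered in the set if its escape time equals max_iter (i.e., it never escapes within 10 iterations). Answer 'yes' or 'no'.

Answer: no

Derivation:
z_0 = 0 + 0i, c = 0.9150 + -0.3340i
Iter 1: z = 0.9150 + -0.3340i, |z|^2 = 0.9488
Iter 2: z = 1.6407 + -0.9452i, |z|^2 = 3.5852
Iter 3: z = 2.7134 + -3.4356i, |z|^2 = 19.1655
Escaped at iteration 3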